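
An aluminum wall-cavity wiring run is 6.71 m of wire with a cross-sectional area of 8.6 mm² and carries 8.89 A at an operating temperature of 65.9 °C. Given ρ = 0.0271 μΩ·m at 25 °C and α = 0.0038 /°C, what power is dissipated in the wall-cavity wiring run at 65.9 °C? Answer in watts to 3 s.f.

ρ = 0.0271 μΩ·m = 2.71×10^-8 Ω·m
A = 8.6 mm² = 8.600e-06 m²
R₍25₎ = ρL/A = (2.71×10^-8)(6.71)/(8.600e-06) = 0.02114 Ω
R₍65.9₎ = R₍25₎(1 + αΔT) = 0.02114 × (1 + 0.0038×40.9) = 0.02443 Ω
P = I²R = (8.89)² × 0.02443 = 1.93 W

1.93 W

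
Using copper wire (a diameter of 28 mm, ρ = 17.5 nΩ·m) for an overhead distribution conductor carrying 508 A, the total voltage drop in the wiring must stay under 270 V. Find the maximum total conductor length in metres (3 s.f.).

ρ = 17.5 nΩ·m = 1.75×10^-8 Ω·m
A = π(d/2)² = π(1.4000e-02 m)² = 6.158e-04 m²
L_max = V_max·A/(1·ρI) = (270)(6.158e-04)/(1.75×10^-8×508) = 18700 m

18700 m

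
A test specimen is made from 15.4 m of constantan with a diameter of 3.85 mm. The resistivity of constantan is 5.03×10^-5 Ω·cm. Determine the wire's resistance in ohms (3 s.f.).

0.665 Ω

ρ = 5.03×10^-5 Ω·cm = 5.03×10^-7 Ω·m
A = π(d/2)² = π(1.9250e-03 m)² = 1.164e-05 m²
R = ρL/A = (5.03×10^-7)(15.4 m)/(1.164e-05 m²) = 0.665 Ω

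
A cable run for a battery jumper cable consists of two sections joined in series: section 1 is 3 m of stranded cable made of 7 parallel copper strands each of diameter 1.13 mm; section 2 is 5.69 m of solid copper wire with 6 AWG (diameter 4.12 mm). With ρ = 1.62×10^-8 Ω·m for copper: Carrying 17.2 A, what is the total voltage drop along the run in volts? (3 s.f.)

0.238 V

Section 1: A_strand = π(5.6500e-04)² = 1.003e-06 m²; R₁ = ρL/(N·A_s) = (1.62×10^-8)(3)/(7×1.003e-06) = 0.006923 Ω
Section 2: A = π(4.12/2 mm)² = π(2.0600e-03 m)² = 1.333e-05 m²
R₂ = (1.62×10^-8)(5.69)/(1.333e-05) = 0.006914 Ω
R = R₁ + R₂ = 0.01384 Ω
V = IR = 17.2 × 0.01384 = 0.238 V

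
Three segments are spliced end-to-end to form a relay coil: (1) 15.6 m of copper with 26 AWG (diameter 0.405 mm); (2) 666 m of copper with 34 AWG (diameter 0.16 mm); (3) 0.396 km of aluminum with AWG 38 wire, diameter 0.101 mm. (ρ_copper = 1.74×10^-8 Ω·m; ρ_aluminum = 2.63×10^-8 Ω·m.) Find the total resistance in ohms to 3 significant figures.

1880 Ω

Seg 1: A = π(0.405/2 mm)² = π(2.0250e-04 m)² = 1.288e-07 m²
R_1 = (1.74×10^-8)(15.6)/(1.288e-07) = 2.107 Ω
Seg 2: A = π(0.16/2 mm)² = π(8.0000e-05 m)² = 2.011e-08 m²
R_2 = (1.74×10^-8)(666)/(2.011e-08) = 576.4 Ω
Seg 3: A = π(0.101/2 mm)² = π(5.0500e-05 m)² = 8.012e-09 m²
R_3 = (2.63×10^-8)(396)/(8.012e-09) = 1300 Ω
R_total = R_1 + R_2 + R_3 = 1880 Ω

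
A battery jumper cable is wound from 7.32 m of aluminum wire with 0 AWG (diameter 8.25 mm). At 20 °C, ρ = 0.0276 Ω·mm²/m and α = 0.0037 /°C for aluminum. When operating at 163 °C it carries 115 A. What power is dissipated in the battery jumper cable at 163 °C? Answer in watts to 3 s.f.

76.4 W

ρ = 0.0276 Ω·mm²/m = 2.76×10^-8 Ω·m
A = π(8.25/2 mm)² = π(4.1250e-03 m)² = 5.346e-05 m²
R₍20₎ = ρL/A = (2.76×10^-8)(7.32)/(5.346e-05) = 0.003779 Ω
R₍163₎ = R₍20₎(1 + αΔT) = 0.003779 × (1 + 0.0037×143) = 0.005779 Ω
P = I²R = (115)² × 0.005779 = 76.4 W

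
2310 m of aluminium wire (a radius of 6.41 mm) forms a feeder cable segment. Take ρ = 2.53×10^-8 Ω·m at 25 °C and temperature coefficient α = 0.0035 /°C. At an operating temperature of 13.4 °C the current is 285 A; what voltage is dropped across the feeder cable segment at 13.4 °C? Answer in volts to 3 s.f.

124 V

A = πr² = π(6.4100e-03 m)² = 1.291e-04 m²
R₍25₎ = ρL/A = (2.53×10^-8)(2310)/(1.291e-04) = 0.4528 Ω
R₍13.4₎ = R₍25₎(1 + αΔT) = 0.4528 × (1 + 0.0035×-11.6) = 0.4344 Ω
V = IR = 285 × 0.4344 = 124 V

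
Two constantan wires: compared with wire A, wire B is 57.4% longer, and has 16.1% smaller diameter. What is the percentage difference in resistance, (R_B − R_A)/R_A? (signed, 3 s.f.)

R ∝ L/d², so R_B/R_A = (1 + 57.4/100) × (1 − 16.1/100)⁻²
= 1.574 × 1.421 = 2.236
(R_B − R_A)/R_A = 2.236 − 1 = 124%

124%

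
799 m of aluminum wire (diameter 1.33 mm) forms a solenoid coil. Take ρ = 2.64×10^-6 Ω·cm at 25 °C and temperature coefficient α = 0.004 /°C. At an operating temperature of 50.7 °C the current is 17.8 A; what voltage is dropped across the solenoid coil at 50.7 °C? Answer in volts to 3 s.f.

ρ = 2.64×10^-6 Ω·cm = 2.64×10^-8 Ω·m
A = π(d/2)² = π(6.6500e-04 m)² = 1.389e-06 m²
R₍25₎ = ρL/A = (2.64×10^-8)(799)/(1.389e-06) = 15.18 Ω
R₍50.7₎ = R₍25₎(1 + αΔT) = 15.18 × (1 + 0.004×25.7) = 16.74 Ω
V = IR = 17.8 × 16.74 = 298 V

298 V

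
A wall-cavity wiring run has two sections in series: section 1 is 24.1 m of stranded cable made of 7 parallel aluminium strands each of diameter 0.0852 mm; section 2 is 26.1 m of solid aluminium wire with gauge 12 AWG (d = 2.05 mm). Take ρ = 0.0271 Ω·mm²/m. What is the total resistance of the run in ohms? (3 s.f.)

16.6 Ω

ρ = 0.0271 Ω·mm²/m = 2.71×10^-8 Ω·m
Section 1: A_strand = π(4.2600e-05)² = 5.701e-09 m²; R₁ = ρL/(N·A_s) = (2.71×10^-8)(24.1)/(7×5.701e-09) = 16.37 Ω
Section 2: A = π(2.05/2 mm)² = π(1.0250e-03 m)² = 3.301e-06 m²
R₂ = (2.71×10^-8)(26.1)/(3.301e-06) = 0.2143 Ω
R = R₁ + R₂ = 16.6 Ω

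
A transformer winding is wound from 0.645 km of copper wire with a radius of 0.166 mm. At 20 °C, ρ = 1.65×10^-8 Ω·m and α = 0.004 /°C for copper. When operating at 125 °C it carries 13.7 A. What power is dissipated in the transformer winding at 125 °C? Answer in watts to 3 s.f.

A = πr² = π(1.6600e-04 m)² = 8.657e-08 m²
R₍20₎ = ρL/A = (1.65×10^-8)(645)/(8.657e-08) = 122.9 Ω
R₍125₎ = R₍20₎(1 + αΔT) = 122.9 × (1 + 0.004×105) = 174.6 Ω
P = I²R = (13.7)² × 174.6 = 32800 W

32800 W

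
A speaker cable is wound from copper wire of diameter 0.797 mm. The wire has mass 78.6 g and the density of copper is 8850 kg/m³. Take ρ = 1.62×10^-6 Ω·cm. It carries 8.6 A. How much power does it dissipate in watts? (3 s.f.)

42.8 W

ρ = 1.62×10^-6 Ω·cm = 1.62×10^-8 Ω·m
A = π(d/2)² = π(3.9850e-04 m)² = 4.9889e-07 m²
L = m/(density·A) = 0.0786/(8850×4.9889e-07) = 17.8 m
R = ρL/A = (1.62×10^-8)(17.8)/(4.9889e-07) = 0.5781 Ω
P = I²R = (8.6)² × 0.5781 = 42.8 W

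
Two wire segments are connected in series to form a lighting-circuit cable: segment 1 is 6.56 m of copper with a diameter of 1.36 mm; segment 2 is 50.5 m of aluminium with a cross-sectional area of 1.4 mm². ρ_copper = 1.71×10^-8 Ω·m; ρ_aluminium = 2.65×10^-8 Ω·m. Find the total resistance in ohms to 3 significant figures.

Segment 1: A = π(d/2)² = π(6.8000e-04 m)² = 1.453e-06 m²
R₁ = ρL/A = (1.71×10^-8)(6.56)/(1.453e-06) = 0.07722 Ω
Segment 2: A = 1.4 mm² = 1.400e-06 m²
R₂ = (2.65×10^-8)(50.5)/(1.400e-06) = 0.9559 Ω
R = R₁ + R₂ = 1.03 Ω

1.03 Ω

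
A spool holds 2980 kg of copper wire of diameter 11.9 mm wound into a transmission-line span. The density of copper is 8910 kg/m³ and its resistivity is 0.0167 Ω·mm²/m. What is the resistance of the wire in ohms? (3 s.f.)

0.452 Ω

ρ = 0.0167 Ω·mm²/m = 1.67×10^-8 Ω·m
A = π(d/2)² = π(5.9500e-03 m)² = 1.1122e-04 m²
L = m/(density·A) = 2980/(8910×1.1122e-04) = 3007 m
R = ρL/A = (1.67×10^-8)(3007)/(1.1122e-04) = 0.452 Ω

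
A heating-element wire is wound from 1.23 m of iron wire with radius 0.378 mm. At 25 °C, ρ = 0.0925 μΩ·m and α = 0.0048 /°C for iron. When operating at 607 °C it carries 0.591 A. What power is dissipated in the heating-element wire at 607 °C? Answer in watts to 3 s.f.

0.336 W

ρ = 0.0925 μΩ·m = 9.25×10^-8 Ω·m
A = πr² = π(3.7800e-04 m)² = 4.489e-07 m²
R₍25₎ = ρL/A = (9.25×10^-8)(1.23)/(4.489e-07) = 0.2535 Ω
R₍607₎ = R₍25₎(1 + αΔT) = 0.2535 × (1 + 0.0048×582) = 0.9615 Ω
P = I²R = (0.591)² × 0.9615 = 0.336 W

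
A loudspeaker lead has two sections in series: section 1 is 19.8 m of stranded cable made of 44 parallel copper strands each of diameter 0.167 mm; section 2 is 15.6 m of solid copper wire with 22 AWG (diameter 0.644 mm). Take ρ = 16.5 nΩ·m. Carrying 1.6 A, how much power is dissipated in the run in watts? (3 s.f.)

ρ = 16.5 nΩ·m = 1.65×10^-8 Ω·m
Section 1: A_strand = π(8.3500e-05)² = 2.190e-08 m²; R₁ = ρL/(N·A_s) = (1.65×10^-8)(19.8)/(44×2.190e-08) = 0.339 Ω
Section 2: A = π(0.644/2 mm)² = π(3.2200e-04 m)² = 3.257e-07 m²
R₂ = (1.65×10^-8)(15.6)/(3.257e-07) = 0.7902 Ω
R = R₁ + R₂ = 1.129 Ω
P = I²R = (1.6)² × 1.129 = 2.89 W

2.89 W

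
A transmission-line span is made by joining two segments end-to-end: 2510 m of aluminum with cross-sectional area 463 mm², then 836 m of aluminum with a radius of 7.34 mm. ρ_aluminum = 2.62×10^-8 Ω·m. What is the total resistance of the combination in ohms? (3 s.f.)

Segment 1: A = 463 mm² = 4.630e-04 m²
R₁ = ρL/A = (2.62×10^-8)(2510)/(4.630e-04) = 0.142 Ω
Segment 2: A = πr² = π(7.3400e-03 m)² = 1.693e-04 m²
R₂ = (2.62×10^-8)(836)/(1.693e-04) = 0.1294 Ω
R = R₁ + R₂ = 0.271 Ω

0.271 Ω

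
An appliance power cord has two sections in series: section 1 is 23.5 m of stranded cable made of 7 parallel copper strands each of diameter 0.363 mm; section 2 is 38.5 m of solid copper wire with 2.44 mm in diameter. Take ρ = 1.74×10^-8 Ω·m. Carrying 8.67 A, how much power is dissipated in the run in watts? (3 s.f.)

Section 1: A_strand = π(1.8150e-04)² = 1.035e-07 m²; R₁ = ρL/(N·A_s) = (1.74×10^-8)(23.5)/(7×1.035e-07) = 0.5644 Ω
Section 2: A = π(d/2)² = π(1.2200e-03 m)² = 4.676e-06 m²
R₂ = (1.74×10^-8)(38.5)/(4.676e-06) = 0.1433 Ω
R = R₁ + R₂ = 0.7077 Ω
P = I²R = (8.67)² × 0.7077 = 53.2 W

53.2 W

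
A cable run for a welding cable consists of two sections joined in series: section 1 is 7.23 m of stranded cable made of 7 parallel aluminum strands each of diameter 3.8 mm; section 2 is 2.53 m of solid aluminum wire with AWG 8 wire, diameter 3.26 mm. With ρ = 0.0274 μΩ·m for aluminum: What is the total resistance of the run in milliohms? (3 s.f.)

10.8 mΩ

ρ = 0.0274 μΩ·m = 2.74×10^-8 Ω·m
Section 1: A_strand = π(1.9000e-03)² = 1.134e-05 m²; R₁ = ρL/(N·A_s) = (2.74×10^-8)(7.23)/(7×1.134e-05) = 0.002495 Ω
Section 2: A = π(3.26/2 mm)² = π(1.6300e-03 m)² = 8.347e-06 m²
R₂ = (2.74×10^-8)(2.53)/(8.347e-06) = 0.008305 Ω
R = R₁ + R₂ = 10.8 mΩ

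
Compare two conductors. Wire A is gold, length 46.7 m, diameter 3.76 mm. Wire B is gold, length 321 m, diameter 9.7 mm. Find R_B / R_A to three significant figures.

R ∝ ρL/d², so R_B/R_A = (L_B/L_A) × (d_A/d_B)²
= (321/46.7) × (3.76/9.7)² = 1.03

1.03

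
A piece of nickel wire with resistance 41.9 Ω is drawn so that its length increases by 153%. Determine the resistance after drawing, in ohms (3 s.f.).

268 Ω

k = 1 + 153/100 = 2.53; volume constant ⇒ A' = A/k, so R' = k²R.
R' = 6.401 × 41.9 = 268 Ω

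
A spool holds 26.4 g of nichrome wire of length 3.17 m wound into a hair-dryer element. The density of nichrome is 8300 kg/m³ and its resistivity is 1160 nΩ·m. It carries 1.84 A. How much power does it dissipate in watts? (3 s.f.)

12.4 W

ρ = 1160 nΩ·m = 1.16×10^-6 Ω·m
A = m/(density·L) = 0.0264/(8300×3.17) = 1.0034e-06 m²
R = ρL/A = (1.16×10^-6)(3.17)/(1.0034e-06) = 3.665 Ω
P = I²R = (1.84)² × 3.665 = 12.4 W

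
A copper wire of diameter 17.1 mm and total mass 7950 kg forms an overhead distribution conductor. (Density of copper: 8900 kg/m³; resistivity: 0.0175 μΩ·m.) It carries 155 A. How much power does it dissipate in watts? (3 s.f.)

7120 W

ρ = 0.0175 μΩ·m = 1.75×10^-8 Ω·m
A = π(d/2)² = π(8.5500e-03 m)² = 2.2966e-04 m²
L = m/(density·A) = 7950/(8900×2.2966e-04) = 3890 m
R = ρL/A = (1.75×10^-8)(3890)/(2.2966e-04) = 0.2964 Ω
P = I²R = (155)² × 0.2964 = 7120 W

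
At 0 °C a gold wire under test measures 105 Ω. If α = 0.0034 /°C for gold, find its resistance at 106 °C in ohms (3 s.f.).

ΔT = 106 − 0 = 106 °C
R = R₀(1 + αΔT) = 105 × (1 + 0.0034×106) = 105 × 1.36 = 143 Ω

143 Ω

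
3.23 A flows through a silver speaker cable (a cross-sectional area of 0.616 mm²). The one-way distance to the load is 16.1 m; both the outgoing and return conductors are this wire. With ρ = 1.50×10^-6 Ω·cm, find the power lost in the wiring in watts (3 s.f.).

ρ = 1.50×10^-6 Ω·cm = 1.50×10^-8 Ω·m
A = 0.616 mm² = 6.160e-07 m²
Total conductor length (both ways) L = 2 × 16.1 = 32.2 m
R = ρL/A = (1.50×10^-8)(32.2)/(6.160e-07) = 0.7841 Ω
P = I²R = (3.23)² × 0.7841 = 8.18 W

8.18 W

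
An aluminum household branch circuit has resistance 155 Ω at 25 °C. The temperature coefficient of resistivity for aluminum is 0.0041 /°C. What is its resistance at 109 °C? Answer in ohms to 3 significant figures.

ΔT = 109 − 25 = 84 °C
R = R₀(1 + αΔT) = 155 × (1 + 0.0041×84) = 155 × 1.344 = 208 Ω

208 Ω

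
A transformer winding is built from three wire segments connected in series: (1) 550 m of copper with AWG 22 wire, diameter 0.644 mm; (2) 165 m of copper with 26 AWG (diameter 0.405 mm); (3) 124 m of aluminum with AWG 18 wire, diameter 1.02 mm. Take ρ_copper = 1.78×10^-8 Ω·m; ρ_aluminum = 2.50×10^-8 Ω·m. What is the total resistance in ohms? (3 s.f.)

56.6 Ω

Seg 1: A = π(0.644/2 mm)² = π(3.2200e-04 m)² = 3.257e-07 m²
R_1 = (1.78×10^-8)(550)/(3.257e-07) = 30.06 Ω
Seg 2: A = π(0.405/2 mm)² = π(2.0250e-04 m)² = 1.288e-07 m²
R_2 = (1.78×10^-8)(165)/(1.288e-07) = 22.8 Ω
Seg 3: A = π(1.02/2 mm)² = π(5.1000e-04 m)² = 8.171e-07 m²
R_3 = (2.50×10^-8)(124)/(8.171e-07) = 3.794 Ω
R_total = R_1 + R_2 + R_3 = 56.6 Ω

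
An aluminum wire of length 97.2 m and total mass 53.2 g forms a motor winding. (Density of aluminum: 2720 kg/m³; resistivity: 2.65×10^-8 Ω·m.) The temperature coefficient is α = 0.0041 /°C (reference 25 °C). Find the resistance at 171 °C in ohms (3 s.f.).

20.5 Ω

A = m/(density·L) = 0.0532/(2720×97.2) = 2.0122e-07 m²
R = ρL/A = (2.65×10^-8)(97.2)/(2.0122e-07) = 12.8 Ω
R(171 °C) = 12.8 × (1 + 0.0041×146) = 20.5 Ω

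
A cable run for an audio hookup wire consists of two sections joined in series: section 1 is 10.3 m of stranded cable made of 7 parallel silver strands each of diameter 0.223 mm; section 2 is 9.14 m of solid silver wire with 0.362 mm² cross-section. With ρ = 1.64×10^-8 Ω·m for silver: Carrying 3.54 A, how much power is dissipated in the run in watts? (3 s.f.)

12.9 W

Section 1: A_strand = π(1.1150e-04)² = 3.906e-08 m²; R₁ = ρL/(N·A_s) = (1.64×10^-8)(10.3)/(7×3.906e-08) = 0.6179 Ω
Section 2: A = 0.362 mm² = 3.620e-07 m²
R₂ = (1.64×10^-8)(9.14)/(3.620e-07) = 0.4141 Ω
R = R₁ + R₂ = 1.032 Ω
P = I²R = (3.54)² × 1.032 = 12.9 W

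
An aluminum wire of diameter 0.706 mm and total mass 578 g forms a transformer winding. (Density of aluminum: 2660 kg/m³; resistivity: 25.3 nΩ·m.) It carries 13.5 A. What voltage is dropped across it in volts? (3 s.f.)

ρ = 25.3 nΩ·m = 2.53×10^-8 Ω·m
A = π(d/2)² = π(3.5300e-04 m)² = 3.9147e-07 m²
L = m/(density·A) = 0.578/(2660×3.9147e-07) = 555.1 m
R = ρL/A = (2.53×10^-8)(555.1)/(3.9147e-07) = 35.87 Ω
V = IR = 13.5 × 35.87 = 484 V

484 V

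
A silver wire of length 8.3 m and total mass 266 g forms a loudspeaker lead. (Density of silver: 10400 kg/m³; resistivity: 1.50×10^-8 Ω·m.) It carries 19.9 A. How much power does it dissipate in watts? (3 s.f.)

A = m/(density·L) = 0.266/(10400×8.3) = 3.0816e-06 m²
R = ρL/A = (1.50×10^-8)(8.3)/(3.0816e-06) = 0.0404 Ω
P = I²R = (19.9)² × 0.0404 = 16.0 W

16.0 W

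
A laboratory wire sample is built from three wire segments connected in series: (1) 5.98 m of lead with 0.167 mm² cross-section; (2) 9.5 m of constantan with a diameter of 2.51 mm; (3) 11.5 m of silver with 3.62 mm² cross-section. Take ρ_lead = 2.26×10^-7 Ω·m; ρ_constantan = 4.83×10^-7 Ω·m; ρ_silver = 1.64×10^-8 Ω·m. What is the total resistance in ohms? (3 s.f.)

Seg 1: A = 0.167 mm² = 1.670e-07 m²
R_1 = (2.26×10^-7)(5.98)/(1.670e-07) = 8.093 Ω
Seg 2: A = π(d/2)² = π(1.2550e-03 m)² = 4.948e-06 m²
R_2 = (4.83×10^-7)(9.5)/(4.948e-06) = 0.9273 Ω
Seg 3: A = 3.62 mm² = 3.620e-06 m²
R_3 = (1.64×10^-8)(11.5)/(3.620e-06) = 0.0521 Ω
R_total = R_1 + R_2 + R_3 = 9.07 Ω

9.07 Ω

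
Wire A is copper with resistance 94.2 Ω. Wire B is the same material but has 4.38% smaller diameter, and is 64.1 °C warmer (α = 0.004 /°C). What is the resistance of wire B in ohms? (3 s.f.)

129 Ω

R ∝ ρL/d² with ρ ∝ (1+αΔT), so R_B/R_A = (1 − 4.38/100)⁻² × (1 + 0.004×64.1)
= 1.094 × 1.256 = 1.374
R_B = 1.374 × 94.2 = 129 Ω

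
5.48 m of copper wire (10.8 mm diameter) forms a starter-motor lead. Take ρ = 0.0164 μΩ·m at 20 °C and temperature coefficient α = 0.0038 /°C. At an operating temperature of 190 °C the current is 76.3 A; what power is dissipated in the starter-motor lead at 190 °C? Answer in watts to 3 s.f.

9.40 W

ρ = 0.0164 μΩ·m = 1.64×10^-8 Ω·m
A = π(d/2)² = π(5.4000e-03 m)² = 9.161e-05 m²
R₍20₎ = ρL/A = (1.64×10^-8)(5.48)/(9.161e-05) = 9.810×10^-4 Ω
R₍190₎ = R₍20₎(1 + αΔT) = 9.810×10^-4 × (1 + 0.0038×170) = 0.001615 Ω
P = I²R = (76.3)² × 0.001615 = 9.40 W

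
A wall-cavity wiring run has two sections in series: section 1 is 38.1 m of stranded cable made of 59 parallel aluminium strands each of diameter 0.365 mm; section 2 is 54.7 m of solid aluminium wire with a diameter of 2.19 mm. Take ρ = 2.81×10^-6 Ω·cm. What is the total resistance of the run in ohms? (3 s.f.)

0.581 Ω

ρ = 2.81×10^-6 Ω·cm = 2.81×10^-8 Ω·m
Section 1: A_strand = π(1.8250e-04)² = 1.046e-07 m²; R₁ = ρL/(N·A_s) = (2.81×10^-8)(38.1)/(59×1.046e-07) = 0.1734 Ω
Section 2: A = π(d/2)² = π(1.0950e-03 m)² = 3.767e-06 m²
R₂ = (2.81×10^-8)(54.7)/(3.767e-06) = 0.4081 Ω
R = R₁ + R₂ = 0.581 Ω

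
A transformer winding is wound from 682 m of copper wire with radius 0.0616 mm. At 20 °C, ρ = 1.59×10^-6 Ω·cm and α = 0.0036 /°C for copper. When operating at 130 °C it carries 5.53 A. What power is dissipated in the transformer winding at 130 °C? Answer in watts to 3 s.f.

ρ = 1.59×10^-6 Ω·cm = 1.59×10^-8 Ω·m
A = πr² = π(6.1600e-05 m)² = 1.192e-08 m²
R₍20₎ = ρL/A = (1.59×10^-8)(682)/(1.192e-08) = 909.6 Ω
R₍130₎ = R₍20₎(1 + αΔT) = 909.6 × (1 + 0.0036×110) = 1270 Ω
P = I²R = (5.53)² × 1270 = 38800 W

38800 W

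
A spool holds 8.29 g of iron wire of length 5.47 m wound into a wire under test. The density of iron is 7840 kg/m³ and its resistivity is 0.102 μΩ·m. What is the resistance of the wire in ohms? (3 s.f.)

2.89 Ω

ρ = 0.102 μΩ·m = 1.02×10^-7 Ω·m
A = m/(density·L) = 0.00829/(7840×5.47) = 1.9331e-07 m²
R = ρL/A = (1.02×10^-7)(5.47)/(1.9331e-07) = 2.89 Ω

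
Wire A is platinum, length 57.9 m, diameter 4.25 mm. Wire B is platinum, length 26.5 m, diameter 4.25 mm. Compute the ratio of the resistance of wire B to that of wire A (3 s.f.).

R ∝ ρL/d², so R_B/R_A = (L_B/L_A)
= (26.5/57.9) = 0.458

0.458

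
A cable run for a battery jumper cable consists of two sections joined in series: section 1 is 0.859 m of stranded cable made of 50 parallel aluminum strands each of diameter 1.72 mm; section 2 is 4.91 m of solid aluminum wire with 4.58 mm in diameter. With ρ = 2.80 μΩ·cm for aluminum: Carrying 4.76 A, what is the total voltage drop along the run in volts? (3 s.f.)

0.0407 V

ρ = 2.80 μΩ·cm = 2.80×10^-8 Ω·m
Section 1: A_strand = π(8.6000e-04)² = 2.324e-06 m²; R₁ = ρL/(N·A_s) = (2.80×10^-8)(0.859)/(50×2.324e-06) = 2.070×10^-4 Ω
Section 2: A = π(d/2)² = π(2.2900e-03 m)² = 1.647e-05 m²
R₂ = (2.80×10^-8)(4.91)/(1.647e-05) = 0.008345 Ω
R = R₁ + R₂ = 0.008552 Ω
V = IR = 4.76 × 0.008552 = 0.0407 V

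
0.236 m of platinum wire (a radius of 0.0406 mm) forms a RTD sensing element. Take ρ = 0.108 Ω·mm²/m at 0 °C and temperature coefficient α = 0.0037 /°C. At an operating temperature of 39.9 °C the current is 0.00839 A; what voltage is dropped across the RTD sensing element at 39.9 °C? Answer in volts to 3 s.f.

ρ = 0.108 Ω·mm²/m = 1.08×10^-7 Ω·m
A = πr² = π(4.0600e-05 m)² = 5.178e-09 m²
R₍0₎ = ρL/A = (1.08×10^-7)(0.236)/(5.178e-09) = 4.922 Ω
R₍39.9₎ = R₍0₎(1 + αΔT) = 4.922 × (1 + 0.0037×39.9) = 5.649 Ω
V = IR = 0.00839 × 5.649 = 0.0474 V

0.0474 V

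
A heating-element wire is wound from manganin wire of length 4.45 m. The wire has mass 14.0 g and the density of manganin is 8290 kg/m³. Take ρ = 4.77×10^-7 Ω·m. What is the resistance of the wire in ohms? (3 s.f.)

A = m/(density·L) = 0.014/(8290×4.45) = 3.7950e-07 m²
R = ρL/A = (4.77×10^-7)(4.45)/(3.7950e-07) = 5.59 Ω

5.59 Ω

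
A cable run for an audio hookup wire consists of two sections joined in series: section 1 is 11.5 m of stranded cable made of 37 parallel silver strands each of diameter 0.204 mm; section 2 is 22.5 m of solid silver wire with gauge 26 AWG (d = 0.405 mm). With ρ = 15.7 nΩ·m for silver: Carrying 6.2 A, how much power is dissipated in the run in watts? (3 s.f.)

ρ = 15.7 nΩ·m = 1.57×10^-8 Ω·m
Section 1: A_strand = π(1.0200e-04)² = 3.269e-08 m²; R₁ = ρL/(N·A_s) = (1.57×10^-8)(11.5)/(37×3.269e-08) = 0.1493 Ω
Section 2: A = π(0.405/2 mm)² = π(2.0250e-04 m)² = 1.288e-07 m²
R₂ = (1.57×10^-8)(22.5)/(1.288e-07) = 2.742 Ω
R = R₁ + R₂ = 2.891 Ω
P = I²R = (6.2)² × 2.891 = 111 W

111 W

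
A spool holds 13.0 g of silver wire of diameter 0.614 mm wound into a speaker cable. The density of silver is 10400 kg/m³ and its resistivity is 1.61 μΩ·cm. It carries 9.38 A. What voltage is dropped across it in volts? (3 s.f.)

ρ = 1.61 μΩ·cm = 1.61×10^-8 Ω·m
A = π(d/2)² = π(3.0700e-04 m)² = 2.9609e-07 m²
L = m/(density·A) = 0.013/(10400×2.9609e-07) = 4.222 m
R = ρL/A = (1.61×10^-8)(4.222)/(2.9609e-07) = 0.2296 Ω
V = IR = 9.38 × 0.2296 = 2.15 V

2.15 V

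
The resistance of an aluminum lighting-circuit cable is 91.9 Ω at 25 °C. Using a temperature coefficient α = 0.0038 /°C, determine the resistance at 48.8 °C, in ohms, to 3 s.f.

ΔT = 48.8 − 25 = 23.8 °C
R = R₀(1 + αΔT) = 91.9 × (1 + 0.0038×23.8) = 91.9 × 1.09 = 100 Ω

100 Ω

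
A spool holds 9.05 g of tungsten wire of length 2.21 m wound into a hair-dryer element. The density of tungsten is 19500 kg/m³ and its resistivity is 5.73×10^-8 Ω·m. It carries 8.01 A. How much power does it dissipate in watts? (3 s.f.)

38.7 W

A = m/(density·L) = 0.00905/(19500×2.21) = 2.1000e-07 m²
R = ρL/A = (5.73×10^-8)(2.21)/(2.1000e-07) = 0.603 Ω
P = I²R = (8.01)² × 0.603 = 38.7 W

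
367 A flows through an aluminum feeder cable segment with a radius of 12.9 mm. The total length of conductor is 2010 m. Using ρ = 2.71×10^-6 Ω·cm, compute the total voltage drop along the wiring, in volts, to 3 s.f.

38.2 V

ρ = 2.71×10^-6 Ω·cm = 2.71×10^-8 Ω·m
A = πr² = π(1.2900e-02 m)² = 5.228e-04 m²
R = ρL/A = (2.71×10^-8)(2010)/(5.228e-04) = 0.1042 Ω
V = IR = 367 × 0.1042 = 38.2 V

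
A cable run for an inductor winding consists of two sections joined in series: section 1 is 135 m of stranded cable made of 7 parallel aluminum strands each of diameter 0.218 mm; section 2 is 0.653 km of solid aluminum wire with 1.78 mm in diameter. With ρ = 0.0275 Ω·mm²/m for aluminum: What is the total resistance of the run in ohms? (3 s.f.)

ρ = 0.0275 Ω·mm²/m = 2.75×10^-8 Ω·m
Section 1: A_strand = π(1.0900e-04)² = 3.733e-08 m²; R₁ = ρL/(N·A_s) = (2.75×10^-8)(135)/(7×3.733e-08) = 14.21 Ω
Section 2: A = π(d/2)² = π(8.9000e-04 m)² = 2.488e-06 m²
R₂ = (2.75×10^-8)(653)/(2.488e-06) = 7.216 Ω
R = R₁ + R₂ = 21.4 Ω

21.4 Ω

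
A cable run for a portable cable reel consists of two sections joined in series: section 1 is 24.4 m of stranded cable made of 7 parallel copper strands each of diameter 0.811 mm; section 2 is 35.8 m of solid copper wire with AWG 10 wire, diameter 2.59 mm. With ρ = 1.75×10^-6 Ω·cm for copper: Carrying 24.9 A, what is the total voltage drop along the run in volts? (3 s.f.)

5.90 V

ρ = 1.75×10^-6 Ω·cm = 1.75×10^-8 Ω·m
Section 1: A_strand = π(4.0550e-04)² = 5.166e-07 m²; R₁ = ρL/(N·A_s) = (1.75×10^-8)(24.4)/(7×5.166e-07) = 0.1181 Ω
Section 2: A = π(2.59/2 mm)² = π(1.2950e-03 m)² = 5.269e-06 m²
R₂ = (1.75×10^-8)(35.8)/(5.269e-06) = 0.1189 Ω
R = R₁ + R₂ = 0.237 Ω
V = IR = 24.9 × 0.237 = 5.90 V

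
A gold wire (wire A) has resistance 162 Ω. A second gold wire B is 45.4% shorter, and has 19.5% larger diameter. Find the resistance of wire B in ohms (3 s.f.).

R ∝ L/d², so R_B/R_A = (1 − 45.4/100) × (1 + 19.5/100)⁻²
= 0.546 × 0.7003 = 0.3824
R_B = 0.3824 × 162 = 61.9 Ω

61.9 Ω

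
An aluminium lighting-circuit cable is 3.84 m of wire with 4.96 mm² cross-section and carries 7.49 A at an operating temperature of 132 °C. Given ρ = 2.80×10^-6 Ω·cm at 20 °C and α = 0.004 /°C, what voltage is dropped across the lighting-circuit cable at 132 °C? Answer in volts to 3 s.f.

0.235 V

ρ = 2.80×10^-6 Ω·cm = 2.80×10^-8 Ω·m
A = 4.96 mm² = 4.960e-06 m²
R₍20₎ = ρL/A = (2.80×10^-8)(3.84)/(4.960e-06) = 0.02168 Ω
R₍132₎ = R₍20₎(1 + αΔT) = 0.02168 × (1 + 0.004×112) = 0.03139 Ω
V = IR = 7.49 × 0.03139 = 0.235 V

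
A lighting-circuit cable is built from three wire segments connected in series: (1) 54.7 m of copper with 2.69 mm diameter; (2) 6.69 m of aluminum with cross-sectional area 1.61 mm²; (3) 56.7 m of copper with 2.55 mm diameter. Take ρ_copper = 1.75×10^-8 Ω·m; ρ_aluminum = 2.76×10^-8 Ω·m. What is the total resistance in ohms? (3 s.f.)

Seg 1: A = π(d/2)² = π(1.3450e-03 m)² = 5.683e-06 m²
R_1 = (1.75×10^-8)(54.7)/(5.683e-06) = 0.1684 Ω
Seg 2: A = 1.61 mm² = 1.610e-06 m²
R_2 = (2.76×10^-8)(6.69)/(1.610e-06) = 0.1147 Ω
Seg 3: A = π(d/2)² = π(1.2750e-03 m)² = 5.107e-06 m²
R_3 = (1.75×10^-8)(56.7)/(5.107e-06) = 0.1943 Ω
R_total = R_1 + R_2 + R_3 = 0.477 Ω

0.477 Ω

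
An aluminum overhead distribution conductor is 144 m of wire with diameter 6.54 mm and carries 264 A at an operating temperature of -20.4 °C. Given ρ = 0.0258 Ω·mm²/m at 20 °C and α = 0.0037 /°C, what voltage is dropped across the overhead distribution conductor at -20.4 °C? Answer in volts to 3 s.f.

ρ = 0.0258 Ω·mm²/m = 2.58×10^-8 Ω·m
A = π(d/2)² = π(3.2700e-03 m)² = 3.359e-05 m²
R₍20₎ = ρL/A = (2.58×10^-8)(144)/(3.359e-05) = 0.1106 Ω
R₍-20.4₎ = R₍20₎(1 + αΔT) = 0.1106 × (1 + 0.0037×-40.4) = 0.09406 Ω
V = IR = 264 × 0.09406 = 24.8 V

24.8 V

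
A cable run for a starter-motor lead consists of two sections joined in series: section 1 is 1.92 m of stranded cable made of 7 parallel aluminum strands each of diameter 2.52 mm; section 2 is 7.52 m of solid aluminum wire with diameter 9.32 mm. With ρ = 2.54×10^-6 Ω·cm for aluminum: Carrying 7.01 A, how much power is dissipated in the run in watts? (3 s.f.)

ρ = 2.54×10^-6 Ω·cm = 2.54×10^-8 Ω·m
Section 1: A_strand = π(1.2600e-03)² = 4.988e-06 m²; R₁ = ρL/(N·A_s) = (2.54×10^-8)(1.92)/(7×4.988e-06) = 0.001397 Ω
Section 2: A = π(d/2)² = π(4.6600e-03 m)² = 6.822e-05 m²
R₂ = (2.54×10^-8)(7.52)/(6.822e-05) = 0.0028 Ω
R = R₁ + R₂ = 0.004197 Ω
P = I²R = (7.01)² × 0.004197 = 0.206 W

0.206 W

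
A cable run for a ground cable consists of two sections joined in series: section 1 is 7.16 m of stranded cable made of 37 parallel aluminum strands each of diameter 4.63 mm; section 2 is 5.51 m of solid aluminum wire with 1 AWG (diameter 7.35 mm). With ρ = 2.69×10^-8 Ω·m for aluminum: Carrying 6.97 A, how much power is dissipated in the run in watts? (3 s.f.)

0.185 W

Section 1: A_strand = π(2.3150e-03)² = 1.684e-05 m²; R₁ = ρL/(N·A_s) = (2.69×10^-8)(7.16)/(37×1.684e-05) = 3.092×10^-4 Ω
Section 2: A = π(7.35/2 mm)² = π(3.6750e-03 m)² = 4.243e-05 m²
R₂ = (2.69×10^-8)(5.51)/(4.243e-05) = 0.003493 Ω
R = R₁ + R₂ = 0.003803 Ω
P = I²R = (6.97)² × 0.003803 = 0.185 W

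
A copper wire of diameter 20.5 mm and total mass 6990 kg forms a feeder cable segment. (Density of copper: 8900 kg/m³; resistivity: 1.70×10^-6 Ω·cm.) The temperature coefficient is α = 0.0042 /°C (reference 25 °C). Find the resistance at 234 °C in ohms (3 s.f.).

0.230 Ω

ρ = 1.70×10^-6 Ω·cm = 1.70×10^-8 Ω·m
A = π(d/2)² = π(1.0250e-02 m)² = 3.3006e-04 m²
L = m/(density·A) = 6990/(8900×3.3006e-04) = 2380 m
R = ρL/A = (1.70×10^-8)(2380)/(3.3006e-04) = 0.1226 Ω
R(234 °C) = 0.1226 × (1 + 0.0042×209) = 0.230 Ω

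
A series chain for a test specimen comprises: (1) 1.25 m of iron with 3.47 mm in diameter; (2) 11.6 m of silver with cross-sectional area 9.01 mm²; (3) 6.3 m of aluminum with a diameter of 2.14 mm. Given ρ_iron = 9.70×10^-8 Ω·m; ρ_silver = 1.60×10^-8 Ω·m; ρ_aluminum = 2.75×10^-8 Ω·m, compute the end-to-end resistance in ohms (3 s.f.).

0.0816 Ω

Seg 1: A = π(d/2)² = π(1.7350e-03 m)² = 9.457e-06 m²
R_1 = (9.70×10^-8)(1.25)/(9.457e-06) = 0.01282 Ω
Seg 2: A = 9.01 mm² = 9.010e-06 m²
R_2 = (1.60×10^-8)(11.6)/(9.010e-06) = 0.0206 Ω
Seg 3: A = π(d/2)² = π(1.0700e-03 m)² = 3.597e-06 m²
R_3 = (2.75×10^-8)(6.3)/(3.597e-06) = 0.04817 Ω
R_total = R_1 + R_2 + R_3 = 0.0816 Ω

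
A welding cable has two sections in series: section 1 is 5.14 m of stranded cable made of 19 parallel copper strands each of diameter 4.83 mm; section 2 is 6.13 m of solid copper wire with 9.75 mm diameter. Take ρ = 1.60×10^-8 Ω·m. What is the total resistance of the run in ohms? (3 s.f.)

Section 1: A_strand = π(2.4150e-03)² = 1.832e-05 m²; R₁ = ρL/(N·A_s) = (1.60×10^-8)(5.14)/(19×1.832e-05) = 2.362×10^-4 Ω
Section 2: A = π(d/2)² = π(4.8750e-03 m)² = 7.466e-05 m²
R₂ = (1.60×10^-8)(6.13)/(7.466e-05) = 0.001314 Ω
R = R₁ + R₂ = 0.00155 Ω

0.00155 Ω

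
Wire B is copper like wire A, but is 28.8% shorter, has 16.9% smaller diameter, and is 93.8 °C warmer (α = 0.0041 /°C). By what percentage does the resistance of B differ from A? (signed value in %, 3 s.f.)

42.8%

R ∝ ρL/d² with ρ ∝ (1+αΔT), so R_B/R_A = (1 − 28.8/100) × (1 − 16.9/100)⁻² × (1 + 0.0041×93.8)
= 0.712 × 1.448 × 1.385 = 1.428
(R_B − R_A)/R_A = 1.428 − 1 = 42.8%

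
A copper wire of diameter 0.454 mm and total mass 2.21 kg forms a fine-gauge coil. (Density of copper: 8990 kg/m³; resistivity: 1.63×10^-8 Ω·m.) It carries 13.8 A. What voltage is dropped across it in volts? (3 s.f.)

A = π(d/2)² = π(2.2700e-04 m)² = 1.6188e-07 m²
L = m/(density·A) = 2.21/(8990×1.6188e-07) = 1519 m
R = ρL/A = (1.63×10^-8)(1519)/(1.6188e-07) = 152.9 Ω
V = IR = 13.8 × 152.9 = 2110 V

2110 V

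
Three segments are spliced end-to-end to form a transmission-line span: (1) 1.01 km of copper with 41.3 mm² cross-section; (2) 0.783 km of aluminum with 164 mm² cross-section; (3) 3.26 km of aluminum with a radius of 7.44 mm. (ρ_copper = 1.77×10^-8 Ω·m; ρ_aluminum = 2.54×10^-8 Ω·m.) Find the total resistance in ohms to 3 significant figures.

Seg 1: A = 41.3 mm² = 4.130e-05 m²
R_1 = (1.77×10^-8)(1010)/(4.130e-05) = 0.4329 Ω
Seg 2: A = 164 mm² = 1.640e-04 m²
R_2 = (2.54×10^-8)(783)/(1.640e-04) = 0.1213 Ω
Seg 3: A = πr² = π(7.4400e-03 m)² = 1.739e-04 m²
R_3 = (2.54×10^-8)(3260)/(1.739e-04) = 0.4762 Ω
R_total = R_1 + R_2 + R_3 = 1.03 Ω

1.03 Ω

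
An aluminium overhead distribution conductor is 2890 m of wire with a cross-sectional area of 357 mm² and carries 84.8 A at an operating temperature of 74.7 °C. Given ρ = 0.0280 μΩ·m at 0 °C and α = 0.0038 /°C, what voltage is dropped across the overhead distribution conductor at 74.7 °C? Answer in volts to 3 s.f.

ρ = 0.0280 μΩ·m = 2.80×10^-8 Ω·m
A = 357 mm² = 3.570e-04 m²
R₍0₎ = ρL/A = (2.80×10^-8)(2890)/(3.570e-04) = 0.2267 Ω
R₍74.7₎ = R₍0₎(1 + αΔT) = 0.2267 × (1 + 0.0038×74.7) = 0.291 Ω
V = IR = 84.8 × 0.291 = 24.7 V

24.7 V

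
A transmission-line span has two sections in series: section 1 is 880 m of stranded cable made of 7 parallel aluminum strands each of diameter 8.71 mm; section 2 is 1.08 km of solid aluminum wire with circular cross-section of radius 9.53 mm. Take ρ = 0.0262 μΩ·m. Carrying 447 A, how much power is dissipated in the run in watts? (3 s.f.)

30900 W

ρ = 0.0262 μΩ·m = 2.62×10^-8 Ω·m
Section 1: A_strand = π(4.3550e-03)² = 5.958e-05 m²; R₁ = ρL/(N·A_s) = (2.62×10^-8)(880)/(7×5.958e-05) = 0.05528 Ω
Section 2: A = πr² = π(9.5300e-03 m)² = 2.853e-04 m²
R₂ = (2.62×10^-8)(1080)/(2.853e-04) = 0.09917 Ω
R = R₁ + R₂ = 0.1545 Ω
P = I²R = (447)² × 0.1545 = 30900 W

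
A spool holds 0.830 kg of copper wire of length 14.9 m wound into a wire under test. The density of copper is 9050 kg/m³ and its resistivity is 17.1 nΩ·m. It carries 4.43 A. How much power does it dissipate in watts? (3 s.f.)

ρ = 17.1 nΩ·m = 1.71×10^-8 Ω·m
A = m/(density·L) = 0.83/(9050×14.9) = 6.1552e-06 m²
R = ρL/A = (1.71×10^-8)(14.9)/(6.1552e-06) = 0.04139 Ω
P = I²R = (4.43)² × 0.04139 = 0.812 W

0.812 W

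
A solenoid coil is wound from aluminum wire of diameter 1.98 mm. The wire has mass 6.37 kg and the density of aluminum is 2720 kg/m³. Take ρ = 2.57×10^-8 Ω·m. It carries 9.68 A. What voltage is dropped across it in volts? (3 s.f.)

A = π(d/2)² = π(9.9000e-04 m)² = 3.0791e-06 m²
L = m/(density·A) = 6.37/(2720×3.0791e-06) = 760.6 m
R = ρL/A = (2.57×10^-8)(760.6)/(3.0791e-06) = 6.348 Ω
V = IR = 9.68 × 6.348 = 61.5 V

61.5 V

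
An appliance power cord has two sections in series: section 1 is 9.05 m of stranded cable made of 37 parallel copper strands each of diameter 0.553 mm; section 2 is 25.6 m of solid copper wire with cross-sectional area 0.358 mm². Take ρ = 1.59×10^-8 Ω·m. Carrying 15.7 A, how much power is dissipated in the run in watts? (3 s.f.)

284 W

Section 1: A_strand = π(2.7650e-04)² = 2.402e-07 m²; R₁ = ρL/(N·A_s) = (1.59×10^-8)(9.05)/(37×2.402e-07) = 0.01619 Ω
Section 2: A = 0.358 mm² = 3.580e-07 m²
R₂ = (1.59×10^-8)(25.6)/(3.580e-07) = 1.137 Ω
R = R₁ + R₂ = 1.153 Ω
P = I²R = (15.7)² × 1.153 = 284 W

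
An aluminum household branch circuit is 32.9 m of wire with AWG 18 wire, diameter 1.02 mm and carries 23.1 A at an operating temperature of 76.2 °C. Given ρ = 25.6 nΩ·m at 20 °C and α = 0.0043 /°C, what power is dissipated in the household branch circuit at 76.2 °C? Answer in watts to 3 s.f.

ρ = 25.6 nΩ·m = 2.56×10^-8 Ω·m
A = π(1.02/2 mm)² = π(5.1000e-04 m)² = 8.171e-07 m²
R₍20₎ = ρL/A = (2.56×10^-8)(32.9)/(8.171e-07) = 1.031 Ω
R₍76.2₎ = R₍20₎(1 + αΔT) = 1.031 × (1 + 0.0043×56.2) = 1.28 Ω
P = I²R = (23.1)² × 1.28 = 683 W

683 W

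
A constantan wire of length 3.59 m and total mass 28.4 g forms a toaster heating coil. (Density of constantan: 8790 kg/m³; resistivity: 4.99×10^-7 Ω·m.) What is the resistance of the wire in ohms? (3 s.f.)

1.99 Ω

A = m/(density·L) = 0.0284/(8790×3.59) = 8.9998e-07 m²
R = ρL/A = (4.99×10^-7)(3.59)/(8.9998e-07) = 1.99 Ω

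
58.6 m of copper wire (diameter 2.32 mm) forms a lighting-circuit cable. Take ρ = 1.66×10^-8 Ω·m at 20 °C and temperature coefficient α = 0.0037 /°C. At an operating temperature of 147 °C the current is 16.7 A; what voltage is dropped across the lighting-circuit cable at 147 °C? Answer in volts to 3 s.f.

5.65 V

A = π(d/2)² = π(1.1600e-03 m)² = 4.227e-06 m²
R₍20₎ = ρL/A = (1.66×10^-8)(58.6)/(4.227e-06) = 0.2301 Ω
R₍147₎ = R₍20₎(1 + αΔT) = 0.2301 × (1 + 0.0037×127) = 0.3382 Ω
V = IR = 16.7 × 0.3382 = 5.65 V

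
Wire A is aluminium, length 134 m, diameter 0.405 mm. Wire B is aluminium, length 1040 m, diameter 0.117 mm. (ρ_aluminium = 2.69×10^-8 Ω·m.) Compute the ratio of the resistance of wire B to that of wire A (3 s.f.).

93.0

R ∝ ρL/d², so R_B/R_A = (L_B/L_A) × (d_A/d_B)²
= (1040/134) × (0.405/0.117)² = 93.0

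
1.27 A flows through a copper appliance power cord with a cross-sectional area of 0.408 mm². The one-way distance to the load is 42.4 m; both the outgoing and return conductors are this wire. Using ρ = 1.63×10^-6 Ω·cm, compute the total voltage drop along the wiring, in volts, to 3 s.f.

ρ = 1.63×10^-6 Ω·cm = 1.63×10^-8 Ω·m
A = 0.408 mm² = 4.080e-07 m²
Total conductor length (both ways) L = 2 × 42.4 = 84.8 m
R = ρL/A = (1.63×10^-8)(84.8)/(4.080e-07) = 3.388 Ω
V = IR = 1.27 × 3.388 = 4.30 V

4.30 V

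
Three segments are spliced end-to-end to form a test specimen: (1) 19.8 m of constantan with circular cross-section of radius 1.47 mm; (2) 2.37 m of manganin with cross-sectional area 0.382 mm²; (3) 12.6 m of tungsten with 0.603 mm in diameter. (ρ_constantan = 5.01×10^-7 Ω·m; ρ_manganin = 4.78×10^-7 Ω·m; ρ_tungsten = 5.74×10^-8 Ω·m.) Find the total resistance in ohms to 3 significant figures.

Seg 1: A = πr² = π(1.4700e-03 m)² = 6.789e-06 m²
R_1 = (5.01×10^-7)(19.8)/(6.789e-06) = 1.461 Ω
Seg 2: A = 0.382 mm² = 3.820e-07 m²
R_2 = (4.78×10^-7)(2.37)/(3.820e-07) = 2.966 Ω
Seg 3: A = π(d/2)² = π(3.0150e-04 m)² = 2.856e-07 m²
R_3 = (5.74×10^-8)(12.6)/(2.856e-07) = 2.533 Ω
R_total = R_1 + R_2 + R_3 = 6.96 Ω

6.96 Ω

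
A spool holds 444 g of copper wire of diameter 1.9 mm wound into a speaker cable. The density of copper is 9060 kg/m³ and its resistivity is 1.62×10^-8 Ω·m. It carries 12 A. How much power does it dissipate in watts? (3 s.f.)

A = π(d/2)² = π(9.5000e-04 m)² = 2.8353e-06 m²
L = m/(density·A) = 0.444/(9060×2.8353e-06) = 17.28 m
R = ρL/A = (1.62×10^-8)(17.28)/(2.8353e-06) = 0.09876 Ω
P = I²R = (12)² × 0.09876 = 14.2 W

14.2 W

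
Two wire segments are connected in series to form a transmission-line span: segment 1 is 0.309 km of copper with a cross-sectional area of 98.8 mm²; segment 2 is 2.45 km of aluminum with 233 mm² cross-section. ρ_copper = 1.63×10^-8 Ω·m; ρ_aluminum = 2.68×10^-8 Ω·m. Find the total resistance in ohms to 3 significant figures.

0.333 Ω

Segment 1: A = 98.8 mm² = 9.880e-05 m²
R₁ = ρL/A = (1.63×10^-8)(309)/(9.880e-05) = 0.05098 Ω
Segment 2: A = 233 mm² = 2.330e-04 m²
R₂ = (2.68×10^-8)(2450)/(2.330e-04) = 0.2818 Ω
R = R₁ + R₂ = 0.333 Ω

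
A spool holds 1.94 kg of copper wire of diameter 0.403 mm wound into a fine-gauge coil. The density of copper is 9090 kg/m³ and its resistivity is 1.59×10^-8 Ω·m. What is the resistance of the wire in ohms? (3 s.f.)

A = π(d/2)² = π(2.0150e-04 m)² = 1.2756e-07 m²
L = m/(density·A) = 1.94/(9090×1.2756e-07) = 1673 m
R = ρL/A = (1.59×10^-8)(1673)/(1.2756e-07) = 209 Ω

209 Ω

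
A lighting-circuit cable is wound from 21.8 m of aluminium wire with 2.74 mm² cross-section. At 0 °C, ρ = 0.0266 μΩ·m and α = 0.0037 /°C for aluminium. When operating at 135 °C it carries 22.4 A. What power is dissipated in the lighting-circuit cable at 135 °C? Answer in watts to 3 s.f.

159 W

ρ = 0.0266 μΩ·m = 2.66×10^-8 Ω·m
A = 2.74 mm² = 2.740e-06 m²
R₍0₎ = ρL/A = (2.66×10^-8)(21.8)/(2.740e-06) = 0.2116 Ω
R₍135₎ = R₍0₎(1 + αΔT) = 0.2116 × (1 + 0.0037×135) = 0.3173 Ω
P = I²R = (22.4)² × 0.3173 = 159 W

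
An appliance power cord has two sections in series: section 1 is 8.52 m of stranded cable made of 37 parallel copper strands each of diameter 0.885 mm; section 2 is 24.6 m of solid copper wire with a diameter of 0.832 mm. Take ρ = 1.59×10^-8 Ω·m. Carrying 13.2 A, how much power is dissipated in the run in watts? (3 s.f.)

126 W

Section 1: A_strand = π(4.4250e-04)² = 6.151e-07 m²; R₁ = ρL/(N·A_s) = (1.59×10^-8)(8.52)/(37×6.151e-07) = 0.005952 Ω
Section 2: A = π(d/2)² = π(4.1600e-04 m)² = 5.437e-07 m²
R₂ = (1.59×10^-8)(24.6)/(5.437e-07) = 0.7194 Ω
R = R₁ + R₂ = 0.7254 Ω
P = I²R = (13.2)² × 0.7254 = 126 W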